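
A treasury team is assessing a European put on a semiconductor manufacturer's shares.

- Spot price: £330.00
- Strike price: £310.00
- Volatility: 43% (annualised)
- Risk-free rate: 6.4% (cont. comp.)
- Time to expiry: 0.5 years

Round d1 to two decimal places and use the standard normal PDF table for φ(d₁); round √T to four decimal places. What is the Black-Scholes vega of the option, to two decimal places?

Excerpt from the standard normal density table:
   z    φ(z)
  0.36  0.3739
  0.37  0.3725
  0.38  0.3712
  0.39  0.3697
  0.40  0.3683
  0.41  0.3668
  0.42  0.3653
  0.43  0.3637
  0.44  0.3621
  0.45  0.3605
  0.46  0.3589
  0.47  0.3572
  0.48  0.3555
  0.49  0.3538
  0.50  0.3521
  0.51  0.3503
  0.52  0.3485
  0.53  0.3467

T = 0.5;  σ√T = 0.3041
ln(S/K) + (r + σ²/2)T = ln(330/310) + (0.064 + 0.43²/2)·0.5 = 0.0625 + 0.0782 = 0.1407
d₁ = 0.1407 / 0.3041 = 0.4629 ⇒ 0.46
√T = √0.5 = 0.7071
φ(d₁) = φ(0.46) = 0.3589
vega = S·φ(d₁)·√T = 330·0.3589·0.7071 = 83.7468

83.75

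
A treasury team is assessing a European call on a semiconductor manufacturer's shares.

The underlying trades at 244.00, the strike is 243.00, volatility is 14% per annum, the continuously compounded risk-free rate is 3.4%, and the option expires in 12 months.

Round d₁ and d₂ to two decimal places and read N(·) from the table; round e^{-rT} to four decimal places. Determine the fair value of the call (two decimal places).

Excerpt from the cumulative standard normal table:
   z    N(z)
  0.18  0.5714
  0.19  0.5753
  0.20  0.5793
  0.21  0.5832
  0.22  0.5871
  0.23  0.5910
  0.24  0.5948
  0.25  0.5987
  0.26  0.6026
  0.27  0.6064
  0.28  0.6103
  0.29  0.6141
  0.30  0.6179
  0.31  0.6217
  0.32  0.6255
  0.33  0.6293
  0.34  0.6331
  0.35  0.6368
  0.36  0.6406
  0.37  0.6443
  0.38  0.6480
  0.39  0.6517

18.41

σ√T = 0.14 × 1.0000 = 0.1400
d₁ = [ln(244/243) + (0.034 + 0.14²/2)·1] / 0.1400 = [0.0041 + 0.0438] / 0.1400 = 0.3422 ⇒ 0.34
d₂ = d₁ − σ√T = 0.3422 − 0.1400 = 0.2022 ⇒ 0.20
exp(−rT) = exp(−0.034·1) = 0.9666
C = 244·N(0.34) − 243·0.9666·N(0.20) = 244·0.6331 − 243·0.9666·0.5793 = 154.4764 − 136.0682 = 18.4082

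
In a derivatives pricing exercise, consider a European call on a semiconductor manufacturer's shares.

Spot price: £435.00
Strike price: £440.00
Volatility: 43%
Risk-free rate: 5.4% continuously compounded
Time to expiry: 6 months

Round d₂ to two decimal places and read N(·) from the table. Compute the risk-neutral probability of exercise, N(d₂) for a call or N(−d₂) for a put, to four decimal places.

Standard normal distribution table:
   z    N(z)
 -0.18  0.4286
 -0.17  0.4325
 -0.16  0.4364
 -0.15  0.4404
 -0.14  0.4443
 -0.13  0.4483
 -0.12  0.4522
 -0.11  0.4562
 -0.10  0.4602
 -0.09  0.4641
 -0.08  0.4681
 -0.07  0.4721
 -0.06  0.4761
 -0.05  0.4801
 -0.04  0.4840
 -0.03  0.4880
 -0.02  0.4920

0.4602

T = 0.5;  σ√T = 0.3041
d₁ = [ln(435/440) + (0.054 + ½·0.43²)·0.5] / (σ√T) = (-0.0114 + 0.0732) / 0.3041 = 0.2032 → 0.20
d₂ = 0.2032 − 0.3041 = -0.1008 → -0.10
Pr(exercise) under Q = N(d₂) = 0.4602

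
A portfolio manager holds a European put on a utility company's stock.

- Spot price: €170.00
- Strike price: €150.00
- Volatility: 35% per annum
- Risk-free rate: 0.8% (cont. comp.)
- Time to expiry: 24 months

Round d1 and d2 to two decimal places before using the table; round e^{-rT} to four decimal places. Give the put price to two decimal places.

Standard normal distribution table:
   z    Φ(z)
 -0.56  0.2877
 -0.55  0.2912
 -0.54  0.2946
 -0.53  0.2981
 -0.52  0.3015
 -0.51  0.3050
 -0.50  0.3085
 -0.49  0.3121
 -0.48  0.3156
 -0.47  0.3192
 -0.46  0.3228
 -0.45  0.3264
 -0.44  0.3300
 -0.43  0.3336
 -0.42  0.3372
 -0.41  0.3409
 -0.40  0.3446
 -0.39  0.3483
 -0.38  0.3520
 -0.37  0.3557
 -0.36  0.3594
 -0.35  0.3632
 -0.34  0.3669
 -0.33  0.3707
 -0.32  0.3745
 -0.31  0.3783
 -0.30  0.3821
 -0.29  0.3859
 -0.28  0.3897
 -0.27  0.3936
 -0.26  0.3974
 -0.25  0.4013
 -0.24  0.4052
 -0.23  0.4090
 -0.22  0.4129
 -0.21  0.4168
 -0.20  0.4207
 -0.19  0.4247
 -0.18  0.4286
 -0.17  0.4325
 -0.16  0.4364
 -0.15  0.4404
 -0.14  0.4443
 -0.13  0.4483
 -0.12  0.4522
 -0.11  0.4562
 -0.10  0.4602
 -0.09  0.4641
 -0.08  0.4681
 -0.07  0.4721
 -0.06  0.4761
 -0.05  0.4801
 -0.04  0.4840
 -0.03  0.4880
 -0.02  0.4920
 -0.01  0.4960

€20.77

σ√T = 0.35 × 1.4142 = 0.4950
d₁ = [ln(170/150) + (0.008 + 0.35²/2)·2] / 0.4950 = [0.1252 + 0.1385] / 0.4950 = 0.5327 which rounds to 0.53
d₂ = d₁ − σ√T = 0.5327 − 0.4950 = 0.0377 which rounds to 0.04
e^(−rT) = e^(−0.008·2) = 0.9841
N(−d₂) = N(-0.04) = 0.4840;  N(−d₁) = N(-0.53) = 0.2981
P = 150·0.9841·0.4840 − 170·0.2981 = 71.4457 − 50.6770 = 20.7687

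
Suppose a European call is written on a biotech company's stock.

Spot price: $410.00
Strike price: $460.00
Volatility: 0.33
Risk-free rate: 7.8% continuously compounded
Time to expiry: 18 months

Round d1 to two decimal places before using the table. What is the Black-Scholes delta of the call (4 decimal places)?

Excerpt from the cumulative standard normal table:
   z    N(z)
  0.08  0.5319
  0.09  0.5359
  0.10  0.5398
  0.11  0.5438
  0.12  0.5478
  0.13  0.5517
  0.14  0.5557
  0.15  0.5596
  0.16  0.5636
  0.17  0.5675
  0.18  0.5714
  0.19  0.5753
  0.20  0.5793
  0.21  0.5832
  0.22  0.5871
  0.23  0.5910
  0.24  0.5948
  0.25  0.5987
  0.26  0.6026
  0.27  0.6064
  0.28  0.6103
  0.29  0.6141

0.5832

σ√T = 0.33 × 1.2247 = 0.4042
d₁ = [ln(410/460) + (0.078 + ½·0.33²)·1.5] / (σ√T) = (-0.1151 + 0.1987) / 0.4042 = 0.2069 which rounds to 0.21
N(d₁) = N(0.21) = 0.5832
Δ_call = N(d₁) = 0.5832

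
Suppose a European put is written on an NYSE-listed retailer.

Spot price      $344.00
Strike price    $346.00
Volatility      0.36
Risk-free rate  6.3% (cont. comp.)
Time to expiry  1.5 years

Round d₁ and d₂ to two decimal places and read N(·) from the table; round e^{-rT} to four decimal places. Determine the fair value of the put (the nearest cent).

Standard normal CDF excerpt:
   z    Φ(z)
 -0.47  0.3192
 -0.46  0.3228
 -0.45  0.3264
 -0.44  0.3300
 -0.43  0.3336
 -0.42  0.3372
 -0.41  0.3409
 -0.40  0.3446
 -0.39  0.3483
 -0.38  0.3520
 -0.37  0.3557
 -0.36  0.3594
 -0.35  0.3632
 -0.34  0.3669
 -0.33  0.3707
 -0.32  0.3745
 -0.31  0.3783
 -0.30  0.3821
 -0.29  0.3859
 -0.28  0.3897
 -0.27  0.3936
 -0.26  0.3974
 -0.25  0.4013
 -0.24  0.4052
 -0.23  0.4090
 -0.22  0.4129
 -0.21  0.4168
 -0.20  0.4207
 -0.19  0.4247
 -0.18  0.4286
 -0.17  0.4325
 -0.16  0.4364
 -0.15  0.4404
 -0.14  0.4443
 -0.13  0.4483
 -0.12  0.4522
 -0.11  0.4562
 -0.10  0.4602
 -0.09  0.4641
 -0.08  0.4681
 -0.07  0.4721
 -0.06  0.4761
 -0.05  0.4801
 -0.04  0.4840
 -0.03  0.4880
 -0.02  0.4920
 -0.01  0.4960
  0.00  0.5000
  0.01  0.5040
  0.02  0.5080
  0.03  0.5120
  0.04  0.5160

σ√T = 0.36·√1.5 = 0.4409
d₁ = [ln(344/346) + (0.063 + ½·0.36²)·1.5] / (σ√T) = (-0.0058 + 0.1917) / 0.4409 = 0.4216 ⇒ 0.42
d₂ = 0.4216 − 0.4409 = -0.0193 ⇒ -0.02
exp(−rT) = exp(−0.063·1.5) = 0.9098
P = 346·0.9098·N(0.02) − 344·N(-0.42) = 346·0.9098·0.5080 − 344·0.3372 = 159.9137 − 115.9968 = 43.9169

$43.92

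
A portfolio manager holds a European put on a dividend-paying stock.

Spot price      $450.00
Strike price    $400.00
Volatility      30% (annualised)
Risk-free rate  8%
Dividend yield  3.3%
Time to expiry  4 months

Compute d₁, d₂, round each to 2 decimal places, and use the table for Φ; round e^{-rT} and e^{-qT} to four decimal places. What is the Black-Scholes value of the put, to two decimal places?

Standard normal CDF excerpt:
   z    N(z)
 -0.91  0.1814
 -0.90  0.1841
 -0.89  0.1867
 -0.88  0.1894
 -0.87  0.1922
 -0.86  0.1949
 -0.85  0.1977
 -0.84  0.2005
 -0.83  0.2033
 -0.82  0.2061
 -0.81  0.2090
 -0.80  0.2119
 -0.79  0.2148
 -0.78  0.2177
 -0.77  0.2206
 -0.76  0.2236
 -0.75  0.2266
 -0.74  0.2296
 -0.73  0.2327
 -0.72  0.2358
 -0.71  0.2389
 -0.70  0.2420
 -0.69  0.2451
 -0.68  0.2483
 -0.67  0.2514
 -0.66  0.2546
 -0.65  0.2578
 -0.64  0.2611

T = 0.3333;  σ√T = 0.1732
d₁ = [ln(450/400) + (0.08 − 0.033 + 0.3²/2)·0.3333] / 0.1732 = [0.1178 + 0.0307] / 0.1732 = 0.8571 ⇒ 0.86
d₂ = d₁ − σ√T = 0.8571 − 0.1732 = 0.6839 ⇒ 0.68
exp(−qT) = exp(−0.033·0.3333) = 0.9891;  exp(−rT) = exp(−0.08·0.3333) = 0.9737
N(−d₂) = N(-0.68) = 0.2483;  N(−d₁) = N(-0.86) = 0.1949
P = 400·0.9737·0.2483 − 450·0.9891·0.1949 = 96.7079 − 86.7490 = 9.9589

$9.96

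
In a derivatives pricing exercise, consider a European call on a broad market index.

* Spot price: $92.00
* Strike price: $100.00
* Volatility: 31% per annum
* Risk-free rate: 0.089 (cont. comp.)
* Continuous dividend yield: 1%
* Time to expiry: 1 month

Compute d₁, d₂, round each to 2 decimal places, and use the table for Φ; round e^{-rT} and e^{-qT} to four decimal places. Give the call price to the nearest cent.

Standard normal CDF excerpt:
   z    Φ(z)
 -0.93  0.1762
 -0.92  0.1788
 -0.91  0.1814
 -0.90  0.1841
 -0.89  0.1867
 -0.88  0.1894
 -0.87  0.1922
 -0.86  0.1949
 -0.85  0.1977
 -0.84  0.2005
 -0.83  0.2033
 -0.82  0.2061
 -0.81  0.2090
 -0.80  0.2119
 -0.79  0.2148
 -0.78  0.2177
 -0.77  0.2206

$0.94

σ√T = 0.31 × 0.2887 = 0.0895
d₁ = [ln(92/100) + (0.089 − 0.01 + 0.31²/2)·0.08333] / 0.0895 = [-0.0834 + 0.0106] / 0.0895 = -0.8134 which rounds to -0.81
d₂ = d₁ − σ√T = -0.8134 − 0.0895 = -0.9029 which rounds to -0.90
e^(−qT) = e^(−0.01·0.08333) = 0.9992;  e^(−rT) = e^(−0.089·0.08333) = 0.9926
N(d₁) = N(-0.81) = 0.2090;  N(d₂) = N(-0.90) = 0.1841
C = 92·0.9992·0.2090 − 100·0.9926·0.1841 = 19.2126 − 18.2738 = 0.9389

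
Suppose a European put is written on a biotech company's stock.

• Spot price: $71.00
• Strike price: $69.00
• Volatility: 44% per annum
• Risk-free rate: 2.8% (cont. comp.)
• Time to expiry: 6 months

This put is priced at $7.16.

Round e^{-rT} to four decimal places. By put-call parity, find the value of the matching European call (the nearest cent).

$10.12

exp(−rT) = exp(−0.028·0.5) = 0.9861
Put-call parity: C − P = S − K·e^(−rT) = 71 − 69·0.9861 = 71 − 68.0409 = 2.9591
C = P + (C − P) = 7.16 + (2.9591) = 10.1191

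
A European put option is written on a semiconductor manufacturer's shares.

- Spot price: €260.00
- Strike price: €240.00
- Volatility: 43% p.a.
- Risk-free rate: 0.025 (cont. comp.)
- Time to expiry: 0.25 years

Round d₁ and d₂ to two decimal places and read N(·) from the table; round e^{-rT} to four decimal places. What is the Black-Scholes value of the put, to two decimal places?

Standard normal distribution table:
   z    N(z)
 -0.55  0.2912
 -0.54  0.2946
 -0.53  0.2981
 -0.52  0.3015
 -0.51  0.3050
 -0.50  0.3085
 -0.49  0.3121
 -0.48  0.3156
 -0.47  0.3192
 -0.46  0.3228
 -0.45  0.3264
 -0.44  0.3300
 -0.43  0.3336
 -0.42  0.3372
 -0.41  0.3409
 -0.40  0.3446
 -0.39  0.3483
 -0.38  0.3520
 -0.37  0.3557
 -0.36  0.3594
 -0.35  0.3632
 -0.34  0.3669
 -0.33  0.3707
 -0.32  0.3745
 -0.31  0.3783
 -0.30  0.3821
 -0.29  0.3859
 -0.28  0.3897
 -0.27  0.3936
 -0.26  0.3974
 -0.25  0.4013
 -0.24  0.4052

σ√T = 0.43 × 0.5000 = 0.2150
ln(S/K) + (r + σ²/2)T = ln(260/240) + (0.025 + 0.43²/2)·0.25 = 0.0800 + 0.0294 = 0.1094
d₁ = 0.1094 / 0.2150 = 0.5089 ⇒ 0.51
d₂ = d₁ − σ√T = 0.5089 − 0.2150 = 0.2939 ⇒ 0.29
e^(−rT) = e^(−0.025·0.25) = 0.9938
N(−d₂) = N(-0.29) = 0.3859;  N(−d₁) = N(-0.51) = 0.3050
P = 240·0.9938·0.3859 − 260·0.3050 = 92.0418 − 79.3000 = 12.7418

€12.74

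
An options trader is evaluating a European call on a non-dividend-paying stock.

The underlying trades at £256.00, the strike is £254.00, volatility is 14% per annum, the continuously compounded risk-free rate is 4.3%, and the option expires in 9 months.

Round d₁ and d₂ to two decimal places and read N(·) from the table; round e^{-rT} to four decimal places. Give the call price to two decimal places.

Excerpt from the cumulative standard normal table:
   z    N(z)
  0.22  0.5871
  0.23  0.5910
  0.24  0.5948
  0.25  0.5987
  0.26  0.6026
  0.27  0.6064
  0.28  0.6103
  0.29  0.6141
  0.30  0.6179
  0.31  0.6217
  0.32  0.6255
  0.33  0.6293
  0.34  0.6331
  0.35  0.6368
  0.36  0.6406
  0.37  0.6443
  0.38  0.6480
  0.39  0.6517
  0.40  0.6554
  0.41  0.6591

£17.69

σ√T = 0.14·√0.75 = 0.1212
d₁ = [ln(256/254) + (0.043 + 0.14²/2)·0.75] / 0.1212 = [0.0078 + 0.0396] / 0.1212 = 0.3913 ≈ 0.39
d₂ = d₁ − σ√T = 0.3913 − 0.1212 = 0.2701 ≈ 0.27
exp(−rT) = exp(−0.043·0.75) = 0.9683
C = 256·N(0.39) − 254·0.9683·N(0.27) = 256·0.6517 − 254·0.9683·0.6064 = 166.8352 − 149.1430 = 17.6922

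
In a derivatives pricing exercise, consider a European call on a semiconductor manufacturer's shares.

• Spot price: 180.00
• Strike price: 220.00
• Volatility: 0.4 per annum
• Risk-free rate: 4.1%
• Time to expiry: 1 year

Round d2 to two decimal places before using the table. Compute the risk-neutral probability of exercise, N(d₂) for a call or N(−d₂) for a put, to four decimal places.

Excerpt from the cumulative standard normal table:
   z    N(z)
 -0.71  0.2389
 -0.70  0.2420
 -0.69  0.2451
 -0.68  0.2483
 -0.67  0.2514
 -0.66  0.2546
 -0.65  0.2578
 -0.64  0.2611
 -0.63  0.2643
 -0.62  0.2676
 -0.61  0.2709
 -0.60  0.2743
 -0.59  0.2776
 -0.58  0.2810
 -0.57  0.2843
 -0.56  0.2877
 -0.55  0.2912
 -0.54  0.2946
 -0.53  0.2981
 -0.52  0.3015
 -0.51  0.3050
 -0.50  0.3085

0.2743

σ√T = 0.4 × 1.0000 = 0.4000
d₁ = [ln(180/220) + (0.041 + ½·0.4²)·1] / (σ√T) = (-0.2007 + 0.1210) / 0.4000 = -0.1992 ⇒ -0.20
d₂ = -0.1992 − 0.4000 = -0.5992 ⇒ -0.60
Risk-neutral Pr[S_T > K] = N(d₂) = N(-0.60) = 0.2743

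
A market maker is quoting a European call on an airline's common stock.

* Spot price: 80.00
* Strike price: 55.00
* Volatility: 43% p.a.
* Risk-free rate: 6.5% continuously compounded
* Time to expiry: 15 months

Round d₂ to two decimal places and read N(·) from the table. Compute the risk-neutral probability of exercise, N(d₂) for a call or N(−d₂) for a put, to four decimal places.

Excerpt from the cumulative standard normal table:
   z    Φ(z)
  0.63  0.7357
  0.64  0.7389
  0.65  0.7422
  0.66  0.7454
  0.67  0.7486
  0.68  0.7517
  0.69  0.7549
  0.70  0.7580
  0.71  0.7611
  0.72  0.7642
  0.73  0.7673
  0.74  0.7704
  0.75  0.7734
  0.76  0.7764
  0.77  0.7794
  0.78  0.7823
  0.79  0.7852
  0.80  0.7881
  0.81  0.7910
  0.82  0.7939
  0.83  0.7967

0.7611

σ√T = 0.43 × 1.1180 = 0.4808
d₁ = [ln(80/55) + (0.065 + ½·0.43²)·1.25] / (σ√T) = (0.3747 + 0.1968) / 0.4808 = 1.1888 ⇒ 1.19
d₂ = 1.1888 − 0.4808 = 0.7080 ⇒ 0.71
Pr(exercise) under Q = N(d₂) = 0.7611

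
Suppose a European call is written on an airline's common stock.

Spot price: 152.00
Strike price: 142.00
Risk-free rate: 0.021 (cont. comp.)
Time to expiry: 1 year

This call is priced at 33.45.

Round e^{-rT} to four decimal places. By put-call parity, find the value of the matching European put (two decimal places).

exp(−rT) = exp(−0.021·1) = 0.9792
Put-call parity: C − P = S − K·e^(−rT) = 152 − 142·0.9792 = 152 − 139.0464 = 12.9536
P = C − (C − P) = 33.45 − (12.9536) = 20.4964

20.50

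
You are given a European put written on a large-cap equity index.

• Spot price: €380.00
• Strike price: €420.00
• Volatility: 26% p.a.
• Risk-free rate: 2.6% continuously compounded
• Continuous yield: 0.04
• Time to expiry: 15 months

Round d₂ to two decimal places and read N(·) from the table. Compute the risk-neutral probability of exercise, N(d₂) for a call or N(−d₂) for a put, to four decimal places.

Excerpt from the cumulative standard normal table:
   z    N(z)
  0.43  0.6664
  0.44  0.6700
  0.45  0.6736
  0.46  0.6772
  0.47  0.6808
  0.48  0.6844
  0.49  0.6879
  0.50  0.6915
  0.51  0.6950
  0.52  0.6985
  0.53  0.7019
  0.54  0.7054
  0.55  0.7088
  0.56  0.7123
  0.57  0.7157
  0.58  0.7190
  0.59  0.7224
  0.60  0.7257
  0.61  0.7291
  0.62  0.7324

0.7088

σ√T = 0.26 × 1.1180 = 0.2907
d₁ = [ln(380/420) + (0.026 − 0.04 + ½·0.26²)·1.25] / (σ√T) = (-0.1001 + 0.0248) / 0.2907 = -0.2592 ≈ -0.26
d₂ = -0.2592 − 0.2907 = -0.5498 ≈ -0.55
Risk-neutral Pr[S_T < K] = N(−d₂) = N(0.55) = 0.7088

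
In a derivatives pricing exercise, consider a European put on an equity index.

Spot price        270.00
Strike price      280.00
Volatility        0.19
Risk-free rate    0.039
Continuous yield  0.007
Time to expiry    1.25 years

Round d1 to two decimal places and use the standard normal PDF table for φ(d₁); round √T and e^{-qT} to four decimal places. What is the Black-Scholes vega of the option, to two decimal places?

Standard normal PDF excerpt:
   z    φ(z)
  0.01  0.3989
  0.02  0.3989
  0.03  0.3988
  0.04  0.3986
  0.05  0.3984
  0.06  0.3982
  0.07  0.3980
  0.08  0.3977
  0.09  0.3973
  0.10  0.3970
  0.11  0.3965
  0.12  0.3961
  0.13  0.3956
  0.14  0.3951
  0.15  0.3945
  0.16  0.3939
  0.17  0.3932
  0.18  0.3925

118.53

T = 1.25;  σ√T = 0.2124
d₁ = [ln(270/280) + (0.039 − 0.007 + 0.19²/2)·1.25] / 0.2124 = [-0.0364 + 0.0626] / 0.2124 = 0.1233 → 0.12
√T = √1.25 = 1.1180
φ(d₁) = φ(0.12) = 0.3961
exp(−qT) = exp(−0.007·1.25) = 0.9913
vega = S·exp(−qT)·φ(d₁)·√T = 270·0.9913·0.3961·1.1180 = 118.5265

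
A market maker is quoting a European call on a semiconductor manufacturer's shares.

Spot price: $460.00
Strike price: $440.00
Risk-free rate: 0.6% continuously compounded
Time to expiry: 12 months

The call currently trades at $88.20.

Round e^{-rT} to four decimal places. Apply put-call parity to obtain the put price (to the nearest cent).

$65.56

e^(−rT) = e^(−0.006·1) = 0.9940
Put-call parity: C − P = S − K·e^(−rT) = 460 − 440·0.9940 = 460 − 437.3600 = 22.6400
P = C − (C − P) = 88.20 − (22.6400) = 65.5600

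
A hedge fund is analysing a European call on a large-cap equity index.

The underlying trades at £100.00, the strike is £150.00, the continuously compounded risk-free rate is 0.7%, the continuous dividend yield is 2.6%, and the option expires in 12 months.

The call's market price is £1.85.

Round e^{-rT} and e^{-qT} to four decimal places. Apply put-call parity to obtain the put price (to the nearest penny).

e^(−qT) = e^(−0.026·1) = 0.9743;  e^(−rT) = e^(−0.007·1) = 0.9930
Put-call parity: C − P = S·e^(−qT) − K·e^(−rT) = 100·0.9743 − 150·0.9930 = 97.4300 − 148.9500 = -51.5200
P = C − (C − P) = 1.85 − (-51.5200) = 53.3700

£53.37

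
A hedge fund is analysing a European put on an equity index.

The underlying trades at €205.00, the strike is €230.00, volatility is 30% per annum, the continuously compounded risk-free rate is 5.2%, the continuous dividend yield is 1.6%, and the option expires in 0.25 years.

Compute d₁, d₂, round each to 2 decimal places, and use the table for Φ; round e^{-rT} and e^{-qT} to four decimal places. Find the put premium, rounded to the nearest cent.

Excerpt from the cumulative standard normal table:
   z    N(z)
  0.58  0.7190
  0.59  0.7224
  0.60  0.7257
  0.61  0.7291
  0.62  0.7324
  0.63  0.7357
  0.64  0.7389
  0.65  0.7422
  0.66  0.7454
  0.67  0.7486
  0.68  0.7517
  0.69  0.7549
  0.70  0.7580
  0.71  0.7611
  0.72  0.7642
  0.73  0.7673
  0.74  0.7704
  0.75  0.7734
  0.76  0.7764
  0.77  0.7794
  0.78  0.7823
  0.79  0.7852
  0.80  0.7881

€27.39

T = 0.25;  σ√T = 0.1500
d₁ = [ln(205/230) + (0.052 − 0.016 + 0.3²/2)·0.25] / 0.1500 = [-0.1151 + 0.0202] / 0.1500 = -0.6321 → -0.63
d₂ = d₁ − σ√T = -0.6321 − 0.1500 = -0.7821 → -0.78
exp(−qT) = exp(−0.016·0.25) = 0.9960;  exp(−rT) = exp(−0.052·0.25) = 0.9871
N(−d₂) = N(0.78) = 0.7823;  N(−d₁) = N(0.63) = 0.7357
P = 230·0.9871·0.7823 − 205·0.9960·0.7357 = 177.6079 − 150.2152 = 27.3927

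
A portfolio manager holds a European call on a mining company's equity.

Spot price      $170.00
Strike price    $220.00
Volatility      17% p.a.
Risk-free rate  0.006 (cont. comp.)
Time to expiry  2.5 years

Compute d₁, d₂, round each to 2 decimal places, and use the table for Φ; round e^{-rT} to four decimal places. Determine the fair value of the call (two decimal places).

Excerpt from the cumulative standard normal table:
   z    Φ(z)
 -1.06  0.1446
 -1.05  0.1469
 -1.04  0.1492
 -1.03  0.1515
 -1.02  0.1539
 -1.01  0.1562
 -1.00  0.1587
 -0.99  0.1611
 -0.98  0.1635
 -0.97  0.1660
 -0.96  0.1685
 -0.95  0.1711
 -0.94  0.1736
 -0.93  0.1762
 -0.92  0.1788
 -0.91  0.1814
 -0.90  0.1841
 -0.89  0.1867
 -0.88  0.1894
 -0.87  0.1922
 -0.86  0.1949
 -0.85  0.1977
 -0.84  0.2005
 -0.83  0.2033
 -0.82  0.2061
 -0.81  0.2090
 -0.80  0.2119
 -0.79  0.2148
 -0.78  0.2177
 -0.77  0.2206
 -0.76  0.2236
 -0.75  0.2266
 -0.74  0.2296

$5.17

σ√T = 0.17·√2.5 = 0.2688
d₁ = [ln(170/220) + (0.006 + 0.17²/2)·2.5] / 0.2688 = [-0.2578 + 0.0511] / 0.2688 = -0.7690 → -0.77
d₂ = d₁ − σ√T = -0.7690 − 0.2688 = -1.0378 → -1.04
exp(−rT) = exp(−0.006·2.5) = 0.9851
N(d₁) = N(-0.77) = 0.2206;  N(d₂) = N(-1.04) = 0.1492
C = 170·0.2206 − 220·0.9851·0.1492 = 37.5020 − 32.3349 = 5.1671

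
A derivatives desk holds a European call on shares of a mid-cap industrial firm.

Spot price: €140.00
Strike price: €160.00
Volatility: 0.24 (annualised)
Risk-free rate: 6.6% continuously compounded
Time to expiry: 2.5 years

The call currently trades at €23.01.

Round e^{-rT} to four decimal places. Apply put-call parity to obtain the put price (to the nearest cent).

exp(−rT) = exp(−0.066·2.5) = 0.8479
Put-call parity: C − P = S − K·e^(−rT) = 140 − 160·0.8479 = 140 − 135.6640 = 4.3360
P = C − (C − P) = 23.01 − (4.3360) = 18.6740

€18.67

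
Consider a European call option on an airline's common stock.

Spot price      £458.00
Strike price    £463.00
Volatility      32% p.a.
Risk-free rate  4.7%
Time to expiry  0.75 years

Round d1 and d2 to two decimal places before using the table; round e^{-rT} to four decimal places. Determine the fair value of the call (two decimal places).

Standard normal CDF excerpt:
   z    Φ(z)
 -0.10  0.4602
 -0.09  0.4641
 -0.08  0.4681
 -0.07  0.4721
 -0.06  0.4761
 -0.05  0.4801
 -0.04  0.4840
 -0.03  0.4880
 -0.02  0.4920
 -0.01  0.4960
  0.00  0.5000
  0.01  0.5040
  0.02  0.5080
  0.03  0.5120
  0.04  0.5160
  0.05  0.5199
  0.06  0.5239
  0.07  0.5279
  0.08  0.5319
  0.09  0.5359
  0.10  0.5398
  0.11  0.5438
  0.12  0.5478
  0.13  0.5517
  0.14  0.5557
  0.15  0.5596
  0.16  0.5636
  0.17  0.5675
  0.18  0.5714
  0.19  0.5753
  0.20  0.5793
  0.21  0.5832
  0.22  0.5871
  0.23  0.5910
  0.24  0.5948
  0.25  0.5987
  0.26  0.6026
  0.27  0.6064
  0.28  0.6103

£56.08

T = 0.75;  σ√T = 0.2771
ln(S/K) + (r + σ²/2)T = ln(458/463) + (0.047 + 0.32²/2)·0.75 = -0.0109 + 0.0737 = 0.0628
d₁ = 0.0628 / 0.2771 = 0.2266 → 0.23
d₂ = d₁ − σ√T = 0.2266 − 0.2771 = -0.0505 → -0.05
e^(−rT) = e^(−0.047·0.75) = 0.9654
C = 458·N(0.23) − 463·0.9654·N(-0.05) = 458·0.5910 − 463·0.9654·0.4801 = 270.6780 − 214.5952 = 56.0828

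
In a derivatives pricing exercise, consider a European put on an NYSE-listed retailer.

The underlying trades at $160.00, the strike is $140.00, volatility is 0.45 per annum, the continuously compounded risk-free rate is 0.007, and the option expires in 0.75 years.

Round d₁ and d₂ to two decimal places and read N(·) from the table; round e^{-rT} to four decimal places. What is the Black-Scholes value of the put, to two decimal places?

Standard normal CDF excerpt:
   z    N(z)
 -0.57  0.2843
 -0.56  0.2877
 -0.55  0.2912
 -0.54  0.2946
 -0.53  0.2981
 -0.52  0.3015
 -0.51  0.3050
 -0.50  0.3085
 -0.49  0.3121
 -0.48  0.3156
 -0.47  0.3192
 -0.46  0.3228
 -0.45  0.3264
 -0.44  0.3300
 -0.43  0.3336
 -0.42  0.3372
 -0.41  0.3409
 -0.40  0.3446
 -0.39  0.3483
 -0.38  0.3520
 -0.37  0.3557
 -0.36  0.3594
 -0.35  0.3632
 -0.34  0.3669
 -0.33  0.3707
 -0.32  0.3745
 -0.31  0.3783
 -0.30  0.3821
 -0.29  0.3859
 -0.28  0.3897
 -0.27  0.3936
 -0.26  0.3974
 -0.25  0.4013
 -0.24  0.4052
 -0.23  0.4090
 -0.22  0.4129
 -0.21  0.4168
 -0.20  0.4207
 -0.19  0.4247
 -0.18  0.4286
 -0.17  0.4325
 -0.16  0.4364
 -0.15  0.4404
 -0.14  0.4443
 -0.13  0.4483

$14.19

T = 0.75;  σ√T = 0.3897
d₁ = [ln(160/140) + (0.007 + 0.45²/2)·0.75] / 0.3897 = [0.1335 + 0.0812] / 0.3897 = 0.5510 which rounds to 0.55
d₂ = d₁ − σ√T = 0.5510 − 0.3897 = 0.1613 which rounds to 0.16
exp(−rT) = exp(−0.007·0.75) = 0.9948
N(−d₂) = N(-0.16) = 0.4364;  N(−d₁) = N(-0.55) = 0.2912
P = 140·0.9948·0.4364 − 160·0.2912 = 60.7783 − 46.5920 = 14.1863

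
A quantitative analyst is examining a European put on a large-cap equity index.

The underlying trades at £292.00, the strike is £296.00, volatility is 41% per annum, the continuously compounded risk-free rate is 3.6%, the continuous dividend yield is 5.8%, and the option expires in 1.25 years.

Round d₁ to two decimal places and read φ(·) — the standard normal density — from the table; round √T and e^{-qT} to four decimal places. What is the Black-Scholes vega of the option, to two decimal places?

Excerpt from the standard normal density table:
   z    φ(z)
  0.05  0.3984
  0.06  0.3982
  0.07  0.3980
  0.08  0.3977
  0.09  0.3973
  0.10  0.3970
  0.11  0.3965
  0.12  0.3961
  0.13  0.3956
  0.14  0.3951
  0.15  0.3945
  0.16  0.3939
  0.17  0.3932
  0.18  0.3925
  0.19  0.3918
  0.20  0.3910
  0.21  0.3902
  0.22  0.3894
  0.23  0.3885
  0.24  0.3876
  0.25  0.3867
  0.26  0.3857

T = 1.25;  σ√T = 0.4584
d₁ = [ln(292/296) + (0.036 − 0.058 + ½·0.41²)·1.25] / (σ√T) = (-0.0136 + 0.0776) / 0.4584 = 0.1395 which rounds to 0.14
√T = √1.25 = 1.1180
φ(d₁) = φ(0.14) = 0.3951
e^(−qT) = e^(−0.058·1.25) = 0.9301
vega = S·e^(−qT)·φ(d₁)·√T = 292·0.9301·0.3951·1.1180 = 119.9669
(Call and put vega coincide under Black-Scholes.)

119.97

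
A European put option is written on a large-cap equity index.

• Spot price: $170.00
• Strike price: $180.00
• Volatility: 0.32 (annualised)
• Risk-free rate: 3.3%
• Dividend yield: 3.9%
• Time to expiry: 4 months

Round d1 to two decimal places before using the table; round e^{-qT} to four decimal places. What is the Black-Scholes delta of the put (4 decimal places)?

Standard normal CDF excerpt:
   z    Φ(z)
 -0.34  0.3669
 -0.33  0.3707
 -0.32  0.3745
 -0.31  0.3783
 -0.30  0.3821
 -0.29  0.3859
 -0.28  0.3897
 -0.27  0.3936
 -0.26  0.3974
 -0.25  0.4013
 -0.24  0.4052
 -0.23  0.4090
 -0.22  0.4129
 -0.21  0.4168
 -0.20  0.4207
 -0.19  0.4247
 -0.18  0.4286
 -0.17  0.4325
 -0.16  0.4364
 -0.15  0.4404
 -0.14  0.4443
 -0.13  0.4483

σ√T = 0.32·√0.3333 = 0.1848
d₁ = [ln(170/180) + (0.033 − 0.039 + ½·0.32²)·0.3333] / (σ√T) = (-0.0572 + 0.0151) / 0.1848 = -0.2278 which rounds to -0.23
N(d₁) = N(-0.23) = 0.4090
Δ_put = exp(−qT)·(N(d₁) − 1) = 0.9871·(0.4090 − 1) = -0.5834

-0.5834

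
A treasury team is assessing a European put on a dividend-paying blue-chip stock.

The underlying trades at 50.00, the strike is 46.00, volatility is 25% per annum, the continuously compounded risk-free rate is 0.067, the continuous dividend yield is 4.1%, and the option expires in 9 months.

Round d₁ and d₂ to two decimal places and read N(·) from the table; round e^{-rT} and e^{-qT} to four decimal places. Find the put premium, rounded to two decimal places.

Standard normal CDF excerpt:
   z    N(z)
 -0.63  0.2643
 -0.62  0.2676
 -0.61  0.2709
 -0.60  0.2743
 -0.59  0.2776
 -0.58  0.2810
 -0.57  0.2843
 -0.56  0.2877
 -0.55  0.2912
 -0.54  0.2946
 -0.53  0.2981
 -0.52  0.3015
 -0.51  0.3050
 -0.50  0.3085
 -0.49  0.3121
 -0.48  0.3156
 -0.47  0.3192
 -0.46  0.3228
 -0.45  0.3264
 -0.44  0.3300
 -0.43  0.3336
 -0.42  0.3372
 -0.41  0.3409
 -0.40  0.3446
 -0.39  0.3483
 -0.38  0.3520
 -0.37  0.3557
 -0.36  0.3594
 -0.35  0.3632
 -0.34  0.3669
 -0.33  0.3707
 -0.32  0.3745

1.94

σ√T = 0.25 × 0.8660 = 0.2165
d₁ = [ln(50/46) + (0.067 − 0.041 + 0.25²/2)·0.75] / 0.2165 = [0.0834 + 0.0429] / 0.2165 = 0.5834 ⇒ 0.58
d₂ = d₁ − σ√T = 0.5834 − 0.2165 = 0.3669 ⇒ 0.37
e^(−qT) = e^(−0.041·0.75) = 0.9697;  e^(−rT) = e^(−0.067·0.75) = 0.9510
P = 46·0.9510·N(-0.37) − 50·0.9697·N(-0.58) = 46·0.9510·0.3557 − 50·0.9697·0.2810 = 15.5605 − 13.6243 = 1.9362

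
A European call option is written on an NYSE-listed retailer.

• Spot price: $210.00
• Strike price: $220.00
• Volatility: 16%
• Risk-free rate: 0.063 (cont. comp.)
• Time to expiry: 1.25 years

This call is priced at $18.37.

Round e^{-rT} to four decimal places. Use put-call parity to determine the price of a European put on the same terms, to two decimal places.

$11.72

exp(−rT) = exp(−0.063·1.25) = 0.9243
Put-call parity: C − P = S − K·e^(−rT) = 210 − 220·0.9243 = 210 − 203.3460 = 6.6540
P = C − (C − P) = 18.37 − (6.6540) = 11.7160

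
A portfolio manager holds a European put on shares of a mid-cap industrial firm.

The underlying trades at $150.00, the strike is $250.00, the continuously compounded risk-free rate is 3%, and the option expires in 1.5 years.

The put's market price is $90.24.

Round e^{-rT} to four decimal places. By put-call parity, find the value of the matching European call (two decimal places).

exp(−rT) = exp(−0.03·1.5) = 0.9560
Put-call parity: C − P = S − K·e^(−rT) = 150 − 250·0.9560 = 150 − 239.0000 = -89.0000
C = P + (C − P) = 90.24 + (-89.0000) = 1.2400

$1.24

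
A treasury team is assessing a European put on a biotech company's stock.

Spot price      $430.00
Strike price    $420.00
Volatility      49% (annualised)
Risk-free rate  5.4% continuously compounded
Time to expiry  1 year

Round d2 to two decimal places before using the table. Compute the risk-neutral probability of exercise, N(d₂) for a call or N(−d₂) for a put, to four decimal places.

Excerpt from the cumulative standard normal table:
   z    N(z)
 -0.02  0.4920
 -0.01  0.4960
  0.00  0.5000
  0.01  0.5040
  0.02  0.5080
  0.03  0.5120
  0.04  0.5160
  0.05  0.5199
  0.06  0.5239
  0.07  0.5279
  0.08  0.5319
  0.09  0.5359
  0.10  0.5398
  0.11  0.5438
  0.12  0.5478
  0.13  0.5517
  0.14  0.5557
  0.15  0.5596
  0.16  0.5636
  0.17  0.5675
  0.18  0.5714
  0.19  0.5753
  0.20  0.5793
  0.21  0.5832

σ√T = 0.49 × 1.0000 = 0.4900
d₁ = [ln(430/420) + (0.054 + 0.49²/2)·1] / 0.4900 = [0.0235 + 0.1740] / 0.4900 = 0.4032 → 0.40
d₂ = d₁ − σ√T = 0.4032 − 0.4900 = -0.0868 → -0.09
Risk-neutral Pr[S_T < K] = N(−d₂) = N(0.09) = 0.5359

0.5359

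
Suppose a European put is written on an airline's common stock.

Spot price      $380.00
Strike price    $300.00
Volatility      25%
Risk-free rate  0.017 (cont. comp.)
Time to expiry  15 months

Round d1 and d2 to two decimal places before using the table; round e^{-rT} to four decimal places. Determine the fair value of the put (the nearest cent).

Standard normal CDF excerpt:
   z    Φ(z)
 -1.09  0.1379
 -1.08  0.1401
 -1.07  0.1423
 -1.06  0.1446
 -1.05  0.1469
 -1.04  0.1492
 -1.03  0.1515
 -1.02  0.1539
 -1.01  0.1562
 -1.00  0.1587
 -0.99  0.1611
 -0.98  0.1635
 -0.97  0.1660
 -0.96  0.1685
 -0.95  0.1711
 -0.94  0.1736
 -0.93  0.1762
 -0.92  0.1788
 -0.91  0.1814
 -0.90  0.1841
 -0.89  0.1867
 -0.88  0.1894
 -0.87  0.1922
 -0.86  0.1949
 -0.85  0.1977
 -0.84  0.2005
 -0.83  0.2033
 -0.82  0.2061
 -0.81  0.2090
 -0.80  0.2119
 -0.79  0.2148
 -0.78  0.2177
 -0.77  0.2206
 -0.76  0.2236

σ√T = 0.25·√1.25 = 0.2795
d₁ = [ln(380/300) + (0.017 + 0.25²/2)·1.25] / 0.2795 = [0.2364 + 0.0603] / 0.2795 = 1.0615 ≈ 1.06
d₂ = d₁ − σ√T = 1.0615 − 0.2795 = 0.7820 ≈ 0.78
e^(−rT) = e^(−0.017·1.25) = 0.9790
N(−d₂) = N(-0.78) = 0.2177;  N(−d₁) = N(-1.06) = 0.1446
P = 300·0.9790·0.2177 − 380·0.1446 = 63.9385 − 54.9480 = 8.9905

$8.99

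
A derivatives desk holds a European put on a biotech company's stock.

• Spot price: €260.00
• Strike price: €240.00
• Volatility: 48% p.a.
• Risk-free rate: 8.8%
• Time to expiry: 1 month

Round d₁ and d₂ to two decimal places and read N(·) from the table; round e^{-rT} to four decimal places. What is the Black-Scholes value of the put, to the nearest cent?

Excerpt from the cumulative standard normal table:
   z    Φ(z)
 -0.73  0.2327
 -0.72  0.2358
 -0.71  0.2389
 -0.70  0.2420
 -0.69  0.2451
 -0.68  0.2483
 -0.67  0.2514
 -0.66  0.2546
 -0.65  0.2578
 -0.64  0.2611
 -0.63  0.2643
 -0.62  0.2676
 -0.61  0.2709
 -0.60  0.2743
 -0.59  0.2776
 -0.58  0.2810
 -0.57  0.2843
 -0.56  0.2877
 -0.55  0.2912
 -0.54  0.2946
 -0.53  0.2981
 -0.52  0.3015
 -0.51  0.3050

σ√T = 0.48·√0.08333 = 0.1386
d₁ = [ln(260/240) + (0.088 + ½·0.48²)·0.08333] / (σ√T) = (0.0800 + 0.0169) / 0.1386 = 0.6999 ≈ 0.70
d₂ = 0.6999 − 0.1386 = 0.5613 ≈ 0.56
e^(−rT) = e^(−0.088·0.08333) = 0.9927
N(−d₂) = N(-0.56) = 0.2877;  N(−d₁) = N(-0.70) = 0.2420
P = 240·0.9927·0.2877 − 260·0.2420 = 68.5439 − 62.9200 = 5.6239

€5.62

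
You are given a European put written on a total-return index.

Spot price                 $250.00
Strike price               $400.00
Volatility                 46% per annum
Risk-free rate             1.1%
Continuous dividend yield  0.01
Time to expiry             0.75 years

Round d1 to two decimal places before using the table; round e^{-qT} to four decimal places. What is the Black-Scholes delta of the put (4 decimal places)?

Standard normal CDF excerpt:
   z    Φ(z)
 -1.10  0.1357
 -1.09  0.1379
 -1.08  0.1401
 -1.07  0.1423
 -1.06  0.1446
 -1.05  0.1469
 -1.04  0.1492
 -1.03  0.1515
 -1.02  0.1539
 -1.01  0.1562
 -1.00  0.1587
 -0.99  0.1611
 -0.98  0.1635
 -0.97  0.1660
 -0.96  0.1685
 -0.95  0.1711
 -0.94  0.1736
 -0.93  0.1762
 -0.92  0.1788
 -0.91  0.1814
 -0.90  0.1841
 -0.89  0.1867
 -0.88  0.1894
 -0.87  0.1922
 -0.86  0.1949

-0.8302

σ√T = 0.46 × 0.8660 = 0.3984
ln(S/K) + (r − q + σ²/2)T = ln(250/400) + (0.011 − 0.01 + 0.46²/2)·0.75 = -0.4700 + 0.0801 = -0.3899
d₁ = -0.3899 / 0.3984 = -0.9787 ⇒ -0.98
N(d₁) = N(-0.98) = 0.1635
Δ_put = e^(−qT)·(N(d₁) − 1) = 0.9925·(0.1635 − 1) = -0.8302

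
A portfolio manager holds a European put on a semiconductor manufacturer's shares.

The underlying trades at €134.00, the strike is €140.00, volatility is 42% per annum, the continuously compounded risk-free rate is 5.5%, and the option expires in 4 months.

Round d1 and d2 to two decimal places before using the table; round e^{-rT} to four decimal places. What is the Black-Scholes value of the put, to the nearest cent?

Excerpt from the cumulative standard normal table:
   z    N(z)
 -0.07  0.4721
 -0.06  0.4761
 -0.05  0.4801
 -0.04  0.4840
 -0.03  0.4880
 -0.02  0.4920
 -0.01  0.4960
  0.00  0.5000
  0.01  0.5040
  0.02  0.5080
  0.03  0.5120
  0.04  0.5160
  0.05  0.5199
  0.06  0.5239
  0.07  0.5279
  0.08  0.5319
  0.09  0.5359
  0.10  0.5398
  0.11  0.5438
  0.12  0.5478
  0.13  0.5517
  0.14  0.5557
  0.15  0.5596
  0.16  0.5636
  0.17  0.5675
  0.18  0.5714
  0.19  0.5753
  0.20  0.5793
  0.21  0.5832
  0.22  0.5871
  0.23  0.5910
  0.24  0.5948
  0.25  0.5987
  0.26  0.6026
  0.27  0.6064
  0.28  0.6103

€15.31

σ√T = 0.42 × 0.5774 = 0.2425
d₁ = [ln(134/140) + (0.055 + 0.42²/2)·0.3333] / 0.2425 = [-0.0438 + 0.0477] / 0.2425 = 0.0162 ⇒ 0.02
d₂ = d₁ − σ√T = 0.0162 − 0.2425 = -0.2263 ⇒ -0.23
exp(−rT) = exp(−0.055·0.3333) = 0.9818
N(−d₂) = N(0.23) = 0.5910;  N(−d₁) = N(-0.02) = 0.4920
P = 140·0.9818·0.5910 − 134·0.4920 = 81.2341 − 65.9280 = 15.3061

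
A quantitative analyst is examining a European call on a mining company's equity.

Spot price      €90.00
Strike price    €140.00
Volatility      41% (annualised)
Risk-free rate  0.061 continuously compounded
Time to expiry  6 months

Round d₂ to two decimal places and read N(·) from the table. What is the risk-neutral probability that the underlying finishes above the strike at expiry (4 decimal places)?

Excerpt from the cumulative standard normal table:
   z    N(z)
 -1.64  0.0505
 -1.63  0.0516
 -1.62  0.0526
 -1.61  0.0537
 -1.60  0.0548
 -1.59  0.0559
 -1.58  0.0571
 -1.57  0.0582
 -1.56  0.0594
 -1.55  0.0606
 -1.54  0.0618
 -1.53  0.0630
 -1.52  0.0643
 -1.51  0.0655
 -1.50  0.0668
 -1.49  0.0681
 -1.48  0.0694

0.0594

σ√T = 0.41 × 0.7071 = 0.2899
d₁ = [ln(90/140) + (0.061 + ½·0.41²)·0.5] / (σ√T) = (-0.4418 + 0.0725) / 0.2899 = -1.2739 → -1.27
d₂ = -1.2739 − 0.2899 = -1.5638 → -1.56
Risk-neutral Pr[S_T > K] = N(d₂) = N(-1.56) = 0.0594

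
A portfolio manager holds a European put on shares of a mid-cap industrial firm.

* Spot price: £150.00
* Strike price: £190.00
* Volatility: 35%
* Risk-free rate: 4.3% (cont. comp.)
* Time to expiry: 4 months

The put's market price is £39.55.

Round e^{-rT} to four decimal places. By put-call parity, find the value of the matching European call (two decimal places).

£2.25

exp(−rT) = exp(−0.043·0.3333) = 0.9858
Put-call parity: C − P = S − K·e^(−rT) = 150 − 190·0.9858 = 150 − 187.3020 = -37.3020
C = P + (C − P) = 39.55 + (-37.3020) = 2.2480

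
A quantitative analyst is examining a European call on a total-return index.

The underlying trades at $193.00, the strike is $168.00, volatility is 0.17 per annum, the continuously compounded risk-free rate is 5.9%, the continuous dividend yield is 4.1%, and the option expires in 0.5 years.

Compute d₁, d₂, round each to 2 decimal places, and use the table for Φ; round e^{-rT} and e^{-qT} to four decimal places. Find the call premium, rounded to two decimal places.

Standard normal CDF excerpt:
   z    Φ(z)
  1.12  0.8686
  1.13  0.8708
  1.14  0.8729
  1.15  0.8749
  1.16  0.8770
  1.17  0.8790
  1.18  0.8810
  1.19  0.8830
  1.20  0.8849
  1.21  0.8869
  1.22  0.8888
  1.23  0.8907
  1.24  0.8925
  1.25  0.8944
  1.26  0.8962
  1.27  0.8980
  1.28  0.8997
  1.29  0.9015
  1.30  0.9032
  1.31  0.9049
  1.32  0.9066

$27.08

σ√T = 0.17·√0.5 = 0.1202
ln(S/K) + (r − q + σ²/2)T = ln(193/168) + (0.059 − 0.041 + 0.17²/2)·0.5 = 0.1387 + 0.0162 = 0.1550
d₁ = 0.1550 / 0.1202 = 1.2890 ≈ 1.29
d₂ = d₁ − σ√T = 1.2890 − 0.1202 = 1.1688 ≈ 1.17
exp(−qT) = exp(−0.041·0.5) = 0.9797;  exp(−rT) = exp(−0.059·0.5) = 0.9709
N(d₁) = N(1.29) = 0.9015;  N(d₂) = N(1.17) = 0.8790
C = 193·0.9797·0.9015 − 168·0.9709·0.8790 = 170.4575 − 143.3747 = 27.0828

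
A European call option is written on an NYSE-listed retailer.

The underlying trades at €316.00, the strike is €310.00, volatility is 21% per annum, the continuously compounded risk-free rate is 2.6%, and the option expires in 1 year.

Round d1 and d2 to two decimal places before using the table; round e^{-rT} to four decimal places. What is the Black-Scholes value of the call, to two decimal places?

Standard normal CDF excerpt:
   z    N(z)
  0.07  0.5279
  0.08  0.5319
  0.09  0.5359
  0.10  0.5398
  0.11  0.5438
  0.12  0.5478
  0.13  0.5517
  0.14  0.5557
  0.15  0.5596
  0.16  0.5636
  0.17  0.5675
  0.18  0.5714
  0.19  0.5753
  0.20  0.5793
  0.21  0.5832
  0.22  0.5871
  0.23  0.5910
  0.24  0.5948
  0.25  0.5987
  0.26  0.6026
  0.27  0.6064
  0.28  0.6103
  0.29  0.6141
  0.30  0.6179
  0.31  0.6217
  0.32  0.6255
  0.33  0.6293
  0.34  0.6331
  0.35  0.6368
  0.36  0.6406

σ√T = 0.21·√1 = 0.2100
d₁ = [ln(316/310) + (0.026 + 0.21²/2)·1] / 0.2100 = [0.0192 + 0.0480] / 0.2100 = 0.3201 → 0.32
d₂ = d₁ − σ√T = 0.3201 − 0.2100 = 0.1101 → 0.11
e^(−rT) = e^(−0.026·1) = 0.9743
C = 316·N(0.32) − 310·0.9743·N(0.11) = 316·0.6255 − 310·0.9743·0.5438 = 197.6580 − 164.2455 = 33.4125

€33.41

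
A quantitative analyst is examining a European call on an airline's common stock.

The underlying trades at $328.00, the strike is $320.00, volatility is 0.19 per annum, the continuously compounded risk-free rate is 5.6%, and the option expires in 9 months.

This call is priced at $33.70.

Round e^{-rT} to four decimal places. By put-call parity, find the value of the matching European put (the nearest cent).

$12.55

e^(−rT) = e^(−0.056·0.75) = 0.9589
Put-call parity: C − P = S − K·e^(−rT) = 328 − 320·0.9589 = 328 − 306.8480 = 21.1520
P = C − (C − P) = 33.70 − (21.1520) = 12.5480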